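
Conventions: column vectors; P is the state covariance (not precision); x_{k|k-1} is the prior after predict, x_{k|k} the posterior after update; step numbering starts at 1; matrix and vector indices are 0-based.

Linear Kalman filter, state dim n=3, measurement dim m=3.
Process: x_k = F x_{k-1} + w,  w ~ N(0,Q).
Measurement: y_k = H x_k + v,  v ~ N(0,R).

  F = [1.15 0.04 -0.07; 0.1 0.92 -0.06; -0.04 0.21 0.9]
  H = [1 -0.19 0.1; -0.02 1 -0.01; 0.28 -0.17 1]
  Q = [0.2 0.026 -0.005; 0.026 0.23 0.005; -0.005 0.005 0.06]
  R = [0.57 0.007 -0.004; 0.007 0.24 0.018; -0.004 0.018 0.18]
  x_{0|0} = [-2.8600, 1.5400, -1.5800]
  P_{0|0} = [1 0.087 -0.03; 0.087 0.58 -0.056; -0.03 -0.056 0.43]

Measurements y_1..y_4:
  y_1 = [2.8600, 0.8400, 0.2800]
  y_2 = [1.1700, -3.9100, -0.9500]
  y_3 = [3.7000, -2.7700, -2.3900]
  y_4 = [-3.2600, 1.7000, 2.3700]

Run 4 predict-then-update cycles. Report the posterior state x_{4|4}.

x_post = [0.2854, 0.1206, -0.2286]

step 1: x^-=[-3.1168, 1.2256, -0.9842]  P^-=[1.5387 0.2626 -0.0847; 0.2626 0.7550 0.0400; -0.0847 0.0400 0.4150]  S=[2.0219 0.1010 0.3388; 0.1010 0.9843 -0.0067; 0.3388 -0.0067 0.6514]  K=[0.7078 0.1644 0.0965; 0.0280 0.7582 -0.0295; -0.1391 0.0569 0.6631]  nu=[6.3081, -0.4578, 2.3453]  x^+=[1.4990, 0.9857, -0.3323]  P^+=[0.4236 0.0537 -0.0920; 0.0537 0.1830 0.0243; -0.0920 0.0243 0.1508]
step 2: x^-=[1.7865, 1.0766, -0.1521]  P^-=[0.7809 0.1445 -0.1145; 0.1445 0.3979 0.0410; -0.1145 0.0410 0.2058]  S=[1.2879 0.0661 0.0896; 0.0661 0.6316 0.0285; 0.0896 0.0285 0.3667]  K=[0.5640 0.1437 0.0679; 0.0259 0.6229 -0.0172; -0.1151 0.0557 0.4786]  nu=[-0.3967, -4.9524, -1.1151]  x^+=[0.7754, -1.9991, -0.9159]  P^+=[0.3383 0.0457 -0.0744; 0.0457 0.1505 0.0208; -0.0744 0.0208 0.1120]
step 3: x^-=[0.8758, -1.7067, -1.2751]  P^-=[0.6643 0.1237 -0.0922; 0.1237 0.3682 0.0360; -0.0922 0.0360 0.1703]  S=[1.1825 0.0525 0.0811; 0.0525 0.6027 0.0232; 0.0811 0.0232 0.3374]  K=[0.5225 0.1360 0.0808; 0.0232 0.6050 -0.0233; -0.1012 0.0522 0.4309]  nu=[2.6274, -1.0585, -1.6502]  x^+=[1.9714, -2.2477, -2.3075]  P^+=[0.3133 0.0434 -0.0654; 0.0434 0.1460 0.0193; -0.0654 0.0193 0.1005]
step 4: x^-=[2.3387, -1.7323, -2.6276]  P^-=[0.6294 0.1176 -0.0816; 0.1176 0.3637 0.0355; -0.0816 0.0355 0.1596]  S=[1.1518 0.0478 0.0825; 0.0478 0.5985 0.0218; 0.0825 0.0218 0.3305]  K=[0.5080 0.1329 0.0903; 0.0220 0.6023 -0.0252; -0.0948 0.0518 0.4158]  nu=[-5.6651, 3.4528, 4.0483]  x^+=[0.2854, 0.1206, -0.2286]  P^+=[0.3044 0.0426 -0.0614; 0.0426 0.1453 0.0190; -0.0614 0.0190 0.0966]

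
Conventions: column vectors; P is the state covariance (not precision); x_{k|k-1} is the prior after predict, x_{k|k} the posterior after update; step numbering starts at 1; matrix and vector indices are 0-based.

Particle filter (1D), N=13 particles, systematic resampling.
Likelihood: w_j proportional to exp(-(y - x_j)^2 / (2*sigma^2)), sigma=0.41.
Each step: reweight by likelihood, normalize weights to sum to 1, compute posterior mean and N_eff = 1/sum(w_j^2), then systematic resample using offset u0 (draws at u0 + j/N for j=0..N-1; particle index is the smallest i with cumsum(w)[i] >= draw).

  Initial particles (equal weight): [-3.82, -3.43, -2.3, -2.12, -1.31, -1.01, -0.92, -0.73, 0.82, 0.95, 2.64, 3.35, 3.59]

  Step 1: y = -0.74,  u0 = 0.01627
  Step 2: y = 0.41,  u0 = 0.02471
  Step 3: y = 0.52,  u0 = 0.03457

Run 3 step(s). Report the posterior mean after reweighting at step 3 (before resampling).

post_mean = -0.7405

step 1: w=[0.0000, 0.0000, 0.0002, 0.0011, 0.1228, 0.2598, 0.2931, 0.3226, 0.0002, 0.0001, 0.0000, 0.0000, 0.0000]  mean=-0.9311  Neff=3.6685  idx=[4, 4, 5, 5, 5, 6, 6, 6, 6, 7, 7, 7, 7]
step 2: w=[0.0013, 0.0013, 0.0221, 0.0221, 0.0221, 0.0462, 0.0462, 0.0462, 0.0462, 0.1865, 0.1865, 0.1865, 0.1865]  mean=-0.7852  Neff=6.7023  idx=[2, 5, 7, 9, 9, 9, 10, 10, 11, 11, 11, 12, 12]
step 3: w=[0.0094, 0.0208, 0.0208, 0.0949, 0.0949, 0.0949, 0.0949, 0.0949, 0.0949, 0.0949, 0.0949, 0.0949, 0.0949]  mean=-0.7405  Neff=10.9851  idx=[2, 3, 4, 5, 6, 6, 7, 8, 9, 10, 10, 11, 12]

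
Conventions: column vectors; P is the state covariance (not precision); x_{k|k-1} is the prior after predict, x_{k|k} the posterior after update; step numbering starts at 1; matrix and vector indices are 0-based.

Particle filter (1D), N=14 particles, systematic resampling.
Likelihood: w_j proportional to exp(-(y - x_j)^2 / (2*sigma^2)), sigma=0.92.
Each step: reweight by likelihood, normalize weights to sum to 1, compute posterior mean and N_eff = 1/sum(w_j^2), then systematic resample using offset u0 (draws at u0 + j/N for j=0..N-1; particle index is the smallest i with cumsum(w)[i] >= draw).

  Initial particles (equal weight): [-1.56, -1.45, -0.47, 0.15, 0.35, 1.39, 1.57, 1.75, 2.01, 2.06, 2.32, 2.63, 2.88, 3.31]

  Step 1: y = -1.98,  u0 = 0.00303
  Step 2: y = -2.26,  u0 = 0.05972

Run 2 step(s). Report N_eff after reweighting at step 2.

step 1: w=[0.4251, 0.3997, 0.1227, 0.0323, 0.0191, 0.0006, 0.0003, 0.0001, 0.0000, 0.0000, 0.0000, 0.0000, 0.0000, 0.0000]  mean=-1.2872  Neff=2.8016  idx=[0, 0, 0, 0, 0, 0, 1, 1, 1, 1, 1, 1, 2, 2]
step 2: w=[0.0844, 0.0844, 0.0844, 0.0844, 0.0844, 0.0844, 0.0766, 0.0766, 0.0766, 0.0766, 0.0766, 0.0766, 0.0170, 0.0170]  mean=-1.4724  Neff=12.7340  idx=[0, 1, 2, 3, 4, 4, 5, 6, 7, 8, 9, 10, 11, 13]

N_eff = 12.7340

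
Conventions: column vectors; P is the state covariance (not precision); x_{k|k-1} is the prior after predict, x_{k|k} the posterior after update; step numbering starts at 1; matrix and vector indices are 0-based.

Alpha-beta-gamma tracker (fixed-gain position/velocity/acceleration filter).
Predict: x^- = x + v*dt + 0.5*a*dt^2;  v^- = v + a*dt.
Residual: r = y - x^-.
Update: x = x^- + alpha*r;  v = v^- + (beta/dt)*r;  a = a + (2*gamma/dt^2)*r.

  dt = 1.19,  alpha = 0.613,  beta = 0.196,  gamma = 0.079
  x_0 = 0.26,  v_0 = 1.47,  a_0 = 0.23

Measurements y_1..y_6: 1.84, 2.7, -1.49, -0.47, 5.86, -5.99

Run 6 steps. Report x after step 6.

x_post = -2.7135

step 1: x_pred=2.1722  r=-0.3322  x^+=1.9685  v^+=1.6890  a^+=0.1929
step 2: x_pred=4.1151  r=-1.4151  x^+=3.2476  v^+=1.6855  a^+=0.0351
step 3: x_pred=5.2782  r=-6.7682  x^+=1.1293  v^+=0.6125  a^+=-0.7201
step 4: x_pred=1.3483  r=-1.8183  x^+=0.2337  v^+=-0.5439  a^+=-0.9230
step 5: x_pred=-1.0671  r=6.9271  x^+=3.1792  v^+=-0.5013  a^+=-0.1501
step 6: x_pred=2.4764  r=-8.4664  x^+=-2.7135  v^+=-2.0744  a^+=-1.0947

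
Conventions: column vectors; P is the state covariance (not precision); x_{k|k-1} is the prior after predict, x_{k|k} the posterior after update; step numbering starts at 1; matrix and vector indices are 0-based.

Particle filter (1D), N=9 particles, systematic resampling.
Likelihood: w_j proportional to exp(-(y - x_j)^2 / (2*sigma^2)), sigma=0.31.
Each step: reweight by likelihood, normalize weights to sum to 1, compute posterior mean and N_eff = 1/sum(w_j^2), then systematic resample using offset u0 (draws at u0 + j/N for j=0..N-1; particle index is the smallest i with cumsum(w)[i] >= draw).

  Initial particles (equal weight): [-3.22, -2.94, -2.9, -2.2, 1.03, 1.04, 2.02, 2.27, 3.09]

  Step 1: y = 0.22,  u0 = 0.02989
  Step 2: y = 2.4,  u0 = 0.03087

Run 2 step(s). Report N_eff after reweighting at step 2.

step 1: w=[0.0000, 0.0000, 0.0000, 0.0000, 0.5212, 0.4788, 0.0000, 0.0000, 0.0000]  mean=1.0348  Neff=1.9964  idx=[4, 4, 4, 4, 4, 5, 5, 5, 5]
step 2: w=[0.1041, 0.1041, 0.1041, 0.1041, 0.1041, 0.1199, 0.1199, 0.1199, 0.1199]  mean=1.0348  Neff=8.9548  idx=[0, 1, 2, 3, 4, 5, 6, 7, 8]

N_eff = 8.9548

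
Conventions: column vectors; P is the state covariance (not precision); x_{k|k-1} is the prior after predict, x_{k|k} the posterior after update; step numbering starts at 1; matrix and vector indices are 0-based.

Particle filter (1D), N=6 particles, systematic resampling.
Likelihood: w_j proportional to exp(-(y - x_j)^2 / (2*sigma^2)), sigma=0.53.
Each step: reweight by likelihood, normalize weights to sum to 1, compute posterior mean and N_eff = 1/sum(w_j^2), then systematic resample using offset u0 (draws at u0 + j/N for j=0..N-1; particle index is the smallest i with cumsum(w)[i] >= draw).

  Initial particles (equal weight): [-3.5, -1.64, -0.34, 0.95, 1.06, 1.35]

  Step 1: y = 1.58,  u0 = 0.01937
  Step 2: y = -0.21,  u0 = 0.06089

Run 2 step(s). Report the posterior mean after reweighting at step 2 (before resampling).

post_mean = 1.0214

step 1: w=[0.0000, 0.0000, 0.0007, 0.2439, 0.3055, 0.4499]  mean=1.1627  Neff=2.8150  idx=[3, 3, 4, 4, 5, 5]
step 2: w=[0.2832, 0.2832, 0.1760, 0.1760, 0.0408, 0.0408]  mean=1.0214  Neff=4.4314  idx=[0, 0, 1, 1, 2, 3]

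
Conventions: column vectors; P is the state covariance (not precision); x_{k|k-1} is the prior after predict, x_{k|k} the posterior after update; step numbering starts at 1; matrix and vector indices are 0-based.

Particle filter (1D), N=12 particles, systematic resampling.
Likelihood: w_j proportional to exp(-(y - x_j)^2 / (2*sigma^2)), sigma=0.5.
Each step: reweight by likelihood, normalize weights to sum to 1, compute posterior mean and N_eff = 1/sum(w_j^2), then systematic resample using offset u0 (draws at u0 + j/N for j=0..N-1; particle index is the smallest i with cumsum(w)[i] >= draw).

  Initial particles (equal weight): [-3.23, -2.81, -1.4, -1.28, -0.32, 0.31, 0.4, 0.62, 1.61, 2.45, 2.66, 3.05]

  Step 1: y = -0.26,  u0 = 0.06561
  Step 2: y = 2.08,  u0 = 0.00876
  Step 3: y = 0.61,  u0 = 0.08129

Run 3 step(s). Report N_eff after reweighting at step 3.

step 1: w=[0.0000, 0.0000, 0.0317, 0.0532, 0.4232, 0.2226, 0.1784, 0.0906, 0.0004, 0.0000, 0.0000, 0.0000]  mean=-0.0508  Neff=3.6699  idx=[3, 4, 4, 4, 4, 4, 5, 5, 6, 6, 6, 7]
step 2: w=[0.0000, 0.0003, 0.0003, 0.0003, 0.0003, 0.0003, 0.0666, 0.0666, 0.1239, 0.1239, 0.1239, 0.4933]  mean=0.4953  Neff=3.3522  idx=[6, 7, 8, 8, 9, 10, 11, 11, 11, 11, 11, 11]
step 3: w=[0.0737, 0.0737, 0.0808, 0.0808, 0.0808, 0.0808, 0.0882, 0.0882, 0.0882, 0.0882, 0.0882, 0.0882]  mean=0.5032  Neff=11.9491  idx=[1, 2, 3, 4, 5, 6, 7, 8, 9, 10, 11, 11]

N_eff = 11.9491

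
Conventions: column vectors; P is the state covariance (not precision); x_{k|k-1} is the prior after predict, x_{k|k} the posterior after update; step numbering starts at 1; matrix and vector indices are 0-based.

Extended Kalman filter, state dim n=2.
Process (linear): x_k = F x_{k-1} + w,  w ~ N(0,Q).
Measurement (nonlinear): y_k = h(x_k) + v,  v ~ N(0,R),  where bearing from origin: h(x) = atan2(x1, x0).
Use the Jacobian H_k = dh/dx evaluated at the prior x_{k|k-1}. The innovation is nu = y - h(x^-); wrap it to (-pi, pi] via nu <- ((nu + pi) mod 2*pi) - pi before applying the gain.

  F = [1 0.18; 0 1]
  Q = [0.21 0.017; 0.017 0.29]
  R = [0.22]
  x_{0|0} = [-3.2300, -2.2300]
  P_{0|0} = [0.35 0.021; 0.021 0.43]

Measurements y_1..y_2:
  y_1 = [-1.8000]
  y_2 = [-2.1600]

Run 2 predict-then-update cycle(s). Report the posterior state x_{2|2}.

step 1: x^-=[-3.6314, -2.2300]  P^-=[0.5815 0.1154; 0.1154 0.7200]  H_jac=[0.1228 -0.2000]  S=[0.2519]  K=[0.1919; -0.5153]  nu=[0.7909]  x^+=[-3.4797, -2.6376]  P^+=[0.5722 0.1403; 0.1403 0.6531]
step 2: x^-=[-3.9544, -2.6376]  P^-=[0.8539 0.2749; 0.2749 0.9431]  H_jac=[0.1167 -0.1750]  S=[0.2493]  K=[0.2069; -0.5334]  nu=[0.3934]  x^+=[-3.8730, -2.8474]  P^+=[0.8432 0.3024; 0.3024 0.8722]

x_post = [-3.8730, -2.8474]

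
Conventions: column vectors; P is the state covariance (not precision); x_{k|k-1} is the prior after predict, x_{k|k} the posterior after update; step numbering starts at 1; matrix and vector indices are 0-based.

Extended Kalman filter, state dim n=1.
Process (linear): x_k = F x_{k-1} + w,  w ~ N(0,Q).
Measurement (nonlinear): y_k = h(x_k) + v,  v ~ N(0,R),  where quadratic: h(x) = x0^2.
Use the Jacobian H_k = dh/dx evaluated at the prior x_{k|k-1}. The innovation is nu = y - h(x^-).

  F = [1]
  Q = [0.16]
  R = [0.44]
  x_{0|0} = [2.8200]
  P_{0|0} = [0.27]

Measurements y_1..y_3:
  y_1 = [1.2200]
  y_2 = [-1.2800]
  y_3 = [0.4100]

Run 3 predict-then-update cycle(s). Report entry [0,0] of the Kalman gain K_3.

step 1: x^-=[2.8200]  P^-=[0.4300]  H_jac=[5.6400]  S=[14.1181]  K=[0.1718]  nu=[-6.7324]  x^+=[1.6635]  P^+=[0.0134]
step 2: x^-=[1.6635]  P^-=[0.1734]  H_jac=[3.3270]  S=[2.3594]  K=[0.2445]  nu=[-4.0473]  x^+=[0.6739]  P^+=[0.0323]
step 3: x^-=[0.6739]  P^-=[0.1923]  H_jac=[1.3478]  S=[0.7894]  K=[0.3284]  nu=[-0.0441]  x^+=[0.6594]  P^+=[0.1072]

K[0,0] = 0.3284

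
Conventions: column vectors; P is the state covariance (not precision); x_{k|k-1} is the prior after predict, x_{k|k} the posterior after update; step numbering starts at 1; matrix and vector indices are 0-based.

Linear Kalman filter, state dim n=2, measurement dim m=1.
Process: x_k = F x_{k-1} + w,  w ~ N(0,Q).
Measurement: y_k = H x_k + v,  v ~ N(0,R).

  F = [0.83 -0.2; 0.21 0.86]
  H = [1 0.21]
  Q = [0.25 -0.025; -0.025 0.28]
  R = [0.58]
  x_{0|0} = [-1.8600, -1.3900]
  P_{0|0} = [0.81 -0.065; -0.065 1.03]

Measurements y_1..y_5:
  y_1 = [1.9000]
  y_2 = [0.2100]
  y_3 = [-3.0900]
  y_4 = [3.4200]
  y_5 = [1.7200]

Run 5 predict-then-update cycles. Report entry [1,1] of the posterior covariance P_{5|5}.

P_post[1,1] = 0.8580

step 1: x^-=[-1.2658, -1.5860]  P^-=[0.8708 -0.1046; -0.1046 1.0540]  S=[1.4533]  K=[0.5841; 0.0803]  nu=[3.4989]  x^+=[0.7777, -1.3050]  P^+=[0.3750 -0.1728; -0.1728 1.0447]
step 2: x^-=[0.9065, -0.9590]  P^-=[0.6075 -0.2554; -0.2554 1.0068]  S=[1.1247]  K=[0.4925; -0.0391]  nu=[-0.4951]  x^+=[0.6627, -0.9397]  P^+=[0.3347 -0.2337; -0.2337 1.0050]
step 3: x^-=[0.7379, -0.6689]  P^-=[0.5984 -0.2965; -0.2965 0.9537]  S=[1.0959]  K=[0.4892; -0.0879]  nu=[-3.6875]  x^+=[-1.0660, -0.3450]  P^+=[0.3361 -0.2494; -0.2494 0.9452]
step 4: x^-=[-0.8158, -0.5205]  P^-=[0.6022 -0.2966; -0.2966 0.9038]  S=[1.0975]  K=[0.4919; -0.0973]  nu=[4.3451]  x^+=[1.3218, -0.9433]  P^+=[0.3366 -0.2440; -0.2440 0.8934]
step 5: x^-=[1.2857, -0.5336]  P^-=[0.5986 -0.2839; -0.2839 0.8675]  S=[1.0976]  K=[0.4911; -0.0927]  nu=[0.5463]  x^+=[1.5540, -0.5843]  P^+=[0.3339 -0.2340; -0.2340 0.8580]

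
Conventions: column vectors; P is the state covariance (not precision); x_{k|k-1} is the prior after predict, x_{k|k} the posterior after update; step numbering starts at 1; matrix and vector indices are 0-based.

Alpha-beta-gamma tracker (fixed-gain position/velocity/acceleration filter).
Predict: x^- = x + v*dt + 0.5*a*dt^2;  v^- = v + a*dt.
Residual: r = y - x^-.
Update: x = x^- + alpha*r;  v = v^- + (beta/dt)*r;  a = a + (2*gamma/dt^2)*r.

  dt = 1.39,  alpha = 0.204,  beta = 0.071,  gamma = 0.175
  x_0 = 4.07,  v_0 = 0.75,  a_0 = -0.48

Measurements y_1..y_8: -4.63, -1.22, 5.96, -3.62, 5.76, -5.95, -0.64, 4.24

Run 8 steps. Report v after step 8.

step 1: x_pred=4.6488  r=-9.2788  x^+=2.7559  v^+=-0.3912  a^+=-2.1609
step 2: x_pred=0.1247  r=-1.3447  x^+=-0.1496  v^+=-3.4634  a^+=-2.4045
step 3: x_pred=-7.2866  r=13.2466  x^+=-4.5843  v^+=-6.1290  a^+=-0.0048
step 4: x_pred=-13.1082  r=9.4882  x^+=-11.1726  v^+=-5.6511  a^+=1.7140
step 5: x_pred=-17.3718  r=23.1318  x^+=-12.6529  v^+=-2.0871  a^+=5.9043
step 6: x_pred=-9.8502  r=3.9002  x^+=-9.0545  v^+=6.3191  a^+=6.6108
step 7: x_pred=6.1154  r=-6.7554  x^+=4.7373  v^+=15.1631  a^+=5.3871
step 8: x_pred=31.0181  r=-26.7781  x^+=25.5554  v^+=21.2833  a^+=0.5362

v_post = 21.2833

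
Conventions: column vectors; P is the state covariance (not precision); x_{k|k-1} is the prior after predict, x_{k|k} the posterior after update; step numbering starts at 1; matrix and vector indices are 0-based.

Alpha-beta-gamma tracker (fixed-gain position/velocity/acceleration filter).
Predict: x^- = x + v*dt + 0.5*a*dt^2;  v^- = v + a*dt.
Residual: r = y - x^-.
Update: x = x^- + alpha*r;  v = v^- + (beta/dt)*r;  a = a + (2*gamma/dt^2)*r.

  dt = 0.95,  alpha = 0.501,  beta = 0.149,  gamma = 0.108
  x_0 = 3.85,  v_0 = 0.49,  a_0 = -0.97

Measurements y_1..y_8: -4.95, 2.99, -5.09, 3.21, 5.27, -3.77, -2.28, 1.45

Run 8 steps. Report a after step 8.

step 1: x_pred=3.8778  r=-8.8278  x^+=-0.5449  v^+=-1.8161  a^+=-3.0828
step 2: x_pred=-3.6613  r=6.6513  x^+=-0.3290  v^+=-3.7015  a^+=-1.4909
step 3: x_pred=-4.5182  r=-0.5718  x^+=-4.8047  v^+=-5.2076  a^+=-1.6278
step 4: x_pred=-10.4864  r=13.6964  x^+=-3.6245  v^+=-4.6058  a^+=1.6503
step 5: x_pred=-7.2553  r=12.5253  x^+=-0.9801  v^+=-1.0735  a^+=4.6480
step 6: x_pred=0.0975  r=-3.8675  x^+=-1.8401  v^+=2.7355  a^+=3.7224
step 7: x_pred=2.4384  r=-4.7184  x^+=0.0745  v^+=5.5318  a^+=2.5931
step 8: x_pred=6.4998  r=-5.0498  x^+=3.9698  v^+=7.2032  a^+=1.3845

a_post = 1.3845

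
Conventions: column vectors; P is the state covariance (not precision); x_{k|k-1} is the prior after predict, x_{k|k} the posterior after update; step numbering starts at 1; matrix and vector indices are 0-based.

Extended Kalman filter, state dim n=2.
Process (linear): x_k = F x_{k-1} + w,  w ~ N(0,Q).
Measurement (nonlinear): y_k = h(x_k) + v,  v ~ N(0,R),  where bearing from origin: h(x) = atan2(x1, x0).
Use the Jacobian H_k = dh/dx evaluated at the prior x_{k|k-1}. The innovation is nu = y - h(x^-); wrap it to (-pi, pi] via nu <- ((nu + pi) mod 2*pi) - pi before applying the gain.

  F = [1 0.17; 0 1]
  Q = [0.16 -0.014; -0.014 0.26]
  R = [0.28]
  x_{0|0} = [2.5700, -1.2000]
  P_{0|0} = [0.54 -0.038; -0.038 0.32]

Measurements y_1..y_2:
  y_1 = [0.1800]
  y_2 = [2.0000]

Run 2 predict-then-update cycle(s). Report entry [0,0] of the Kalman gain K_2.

step 1: x^-=[2.3660, -1.2000]  P^-=[0.6963 0.0024; 0.0024 0.5800]  H_jac=[0.1705 0.3362]  S=[0.3661]  K=[0.3265; 0.5338]  nu=[0.6494]  x^+=[2.5780, -0.8534]  P^+=[0.6573 -0.0614; -0.0614 0.4757]
step 2: x^-=[2.4330, -0.8534]  P^-=[0.8102 0.0055; 0.0055 0.7357]  H_jac=[0.1284 0.3660]  S=[0.3924]  K=[0.2701; 0.6880]  nu=[2.3374]  x^+=[3.0644, 0.7546]  P^+=[0.7815 -0.0675; -0.0675 0.5500]

K[0,0] = 0.2701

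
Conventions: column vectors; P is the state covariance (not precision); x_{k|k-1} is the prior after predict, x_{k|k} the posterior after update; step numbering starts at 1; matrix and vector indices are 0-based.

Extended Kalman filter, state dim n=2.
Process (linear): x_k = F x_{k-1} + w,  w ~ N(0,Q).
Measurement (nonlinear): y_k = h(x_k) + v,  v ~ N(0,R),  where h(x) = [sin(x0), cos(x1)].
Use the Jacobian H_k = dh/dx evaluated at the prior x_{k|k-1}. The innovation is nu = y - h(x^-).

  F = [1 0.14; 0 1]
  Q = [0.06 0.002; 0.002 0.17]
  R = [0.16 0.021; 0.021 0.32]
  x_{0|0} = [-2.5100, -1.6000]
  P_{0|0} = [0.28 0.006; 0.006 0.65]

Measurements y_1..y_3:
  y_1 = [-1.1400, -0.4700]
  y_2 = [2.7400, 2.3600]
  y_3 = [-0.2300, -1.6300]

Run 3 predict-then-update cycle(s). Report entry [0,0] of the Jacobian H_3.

H_jac[0,0] = -0.4460

step 1: x^-=[-2.7340, -1.6000]  P^-=[0.3544 0.0990; 0.0990 0.8200]  H_jac=[-0.9181 0.0000; 0.0000 0.9996]  S=[0.4587 -0.0699; -0.0699 1.1393]  K=[-0.7027 0.0438; -0.0894 0.7140]  nu=[-0.7436, -0.4408]  x^+=[-2.2308, -1.8482]  P^+=[0.1215 -0.0007; -0.0007 0.2267]
step 2: x^-=[-2.4896, -1.8482]  P^-=[0.1857 0.0330; 0.0330 0.3967]  H_jac=[-0.7948 0.0000; 0.0000 0.9618]  S=[0.2773 -0.0042; -0.0042 0.6869]  K=[-0.5316 0.0429; -0.0861 0.5549]  nu=[3.3468, 2.6339]  x^+=[-4.1556, -0.6750]  P^+=[0.1059 0.0027; 0.0027 0.1827]
step 3: x^-=[-4.2501, -0.6750]  P^-=[0.1702 0.0303; 0.0303 0.3527]  H_jac=[-0.4460 0.0000; 0.0000 0.6249]  S=[0.1939 0.0126; 0.0126 0.4577]  K=[-0.3950 0.0521; -0.1010 0.4843]  nu=[-1.1250, -2.4107]  x^+=[-3.9314, -1.7289]  P^+=[0.1392 0.0134; 0.0134 0.2446]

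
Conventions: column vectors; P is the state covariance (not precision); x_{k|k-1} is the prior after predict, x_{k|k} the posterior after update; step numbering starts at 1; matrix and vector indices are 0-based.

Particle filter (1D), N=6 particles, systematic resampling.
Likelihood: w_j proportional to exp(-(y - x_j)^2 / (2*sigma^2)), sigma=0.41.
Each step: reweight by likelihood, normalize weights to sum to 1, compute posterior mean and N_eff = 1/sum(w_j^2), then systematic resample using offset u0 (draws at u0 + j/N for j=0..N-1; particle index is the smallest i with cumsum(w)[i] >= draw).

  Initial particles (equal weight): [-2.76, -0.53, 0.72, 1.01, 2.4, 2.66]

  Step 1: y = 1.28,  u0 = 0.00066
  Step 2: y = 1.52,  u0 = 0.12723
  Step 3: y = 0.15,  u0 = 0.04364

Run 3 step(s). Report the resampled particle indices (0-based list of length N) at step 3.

resampled_idx = [0, 0, 0, 2, 3, 4]

step 1: w=[0.0000, 0.0000, 0.3209, 0.6567, 0.0195, 0.0028]  mean=0.9487  Neff=1.8706  idx=[2, 2, 3, 3, 3, 3]
step 2: w=[0.0695, 0.0695, 0.2152, 0.2152, 0.2152, 0.2152]  mean=0.9697  Neff=5.1289  idx=[1, 2, 3, 4, 5, 5]
step 3: w=[0.4071, 0.1186, 0.1186, 0.1186, 0.1186, 0.1186]  mean=0.8919  Neff=4.2366  idx=[0, 0, 0, 2, 3, 4]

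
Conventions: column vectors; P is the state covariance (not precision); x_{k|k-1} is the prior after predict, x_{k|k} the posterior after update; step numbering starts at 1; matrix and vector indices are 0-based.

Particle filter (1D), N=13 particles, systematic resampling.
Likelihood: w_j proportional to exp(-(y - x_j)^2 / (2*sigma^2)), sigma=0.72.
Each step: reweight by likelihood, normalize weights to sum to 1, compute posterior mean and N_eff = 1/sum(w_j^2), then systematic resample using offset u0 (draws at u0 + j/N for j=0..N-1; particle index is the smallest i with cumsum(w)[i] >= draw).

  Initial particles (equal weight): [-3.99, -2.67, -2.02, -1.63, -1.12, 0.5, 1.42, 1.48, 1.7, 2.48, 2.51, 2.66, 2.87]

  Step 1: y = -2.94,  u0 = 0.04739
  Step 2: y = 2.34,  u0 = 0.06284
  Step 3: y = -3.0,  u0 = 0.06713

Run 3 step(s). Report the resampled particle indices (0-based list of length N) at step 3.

resampled_idx = [0, 1, 2, 3, 4, 5, 6, 7, 8, 9, 10, 11, 12]

step 1: w=[0.1769, 0.4776, 0.2265, 0.0979, 0.0210, 0.0000, 0.0000, 0.0000, 0.0000, 0.0000, 0.0000, 0.0000, 0.0000]  mean=-2.6219  Neff=3.1174  idx=[0, 0, 1, 1, 1, 1, 1, 1, 2, 2, 2, 3, 3]
step 2: w=[0.0000, 0.0000, 0.0001, 0.0001, 0.0001, 0.0001, 0.0001, 0.0001, 0.0204, 0.0204, 0.0204, 0.4692, 0.4692]  mean=-1.6543  Neff=2.2651  idx=[11, 11, 11, 11, 11, 11, 11, 12, 12, 12, 12, 12, 12]
step 3: w=[0.0769, 0.0769, 0.0769, 0.0769, 0.0769, 0.0769, 0.0769, 0.0769, 0.0769, 0.0769, 0.0769, 0.0769, 0.0769]  mean=-1.6300  Neff=13.0000  idx=[0, 1, 2, 3, 4, 5, 6, 7, 8, 9, 10, 11, 12]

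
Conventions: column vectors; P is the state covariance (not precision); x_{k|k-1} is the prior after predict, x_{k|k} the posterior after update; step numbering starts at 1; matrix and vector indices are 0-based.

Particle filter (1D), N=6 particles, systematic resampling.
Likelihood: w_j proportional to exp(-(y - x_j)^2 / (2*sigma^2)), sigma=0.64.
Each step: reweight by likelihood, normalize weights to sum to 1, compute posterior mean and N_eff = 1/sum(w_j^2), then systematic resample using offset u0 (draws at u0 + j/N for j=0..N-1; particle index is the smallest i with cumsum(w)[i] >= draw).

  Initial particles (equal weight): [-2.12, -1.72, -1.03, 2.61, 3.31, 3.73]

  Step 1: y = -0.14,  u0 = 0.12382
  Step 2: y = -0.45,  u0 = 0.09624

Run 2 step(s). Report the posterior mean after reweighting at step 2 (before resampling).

step 1: w=[0.0191, 0.1089, 0.8718, 0.0002, 0.0000, 0.0000]  mean=-1.1252  Neff=1.2950  idx=[1, 2, 2, 2, 2, 2]
step 2: w=[0.0404, 0.1919, 0.1919, 0.1919, 0.1919, 0.1919]  mean=-1.0579  Neff=5.3822  idx=[1, 2, 3, 3, 4, 5]

post_mean = -1.0579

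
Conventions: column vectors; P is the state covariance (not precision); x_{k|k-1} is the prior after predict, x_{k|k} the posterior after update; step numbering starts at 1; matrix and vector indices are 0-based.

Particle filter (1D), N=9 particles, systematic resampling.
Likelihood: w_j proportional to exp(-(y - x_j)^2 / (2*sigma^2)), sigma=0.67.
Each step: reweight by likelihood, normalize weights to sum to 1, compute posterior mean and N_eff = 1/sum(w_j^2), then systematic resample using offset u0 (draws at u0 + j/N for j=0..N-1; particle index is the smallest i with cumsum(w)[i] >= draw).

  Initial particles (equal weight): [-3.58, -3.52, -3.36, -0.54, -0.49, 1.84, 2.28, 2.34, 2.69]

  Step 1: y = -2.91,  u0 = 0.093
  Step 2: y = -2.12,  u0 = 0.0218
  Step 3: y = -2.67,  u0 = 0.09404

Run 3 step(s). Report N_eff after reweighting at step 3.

step 1: w=[0.2932, 0.3194, 0.3858, 0.0009, 0.0007, 0.0000, 0.0000, 0.0000, 0.0000]  mean=-3.4710  Neff=2.9691  idx=[0, 0, 1, 1, 1, 2, 2, 2, 2]
step 2: w=[0.0747, 0.0747, 0.0905, 0.0905, 0.0905, 0.1448, 0.1448, 0.1448, 0.1448]  mean=-3.4363  Neff=8.3627  idx=[0, 1, 3, 4, 5, 6, 6, 7, 8]
step 3: w=[0.0858, 0.0858, 0.0966, 0.0966, 0.1270, 0.1270, 0.1270, 0.1270, 0.1270]  mean=-3.4287  Neff=8.7656  idx=[1, 2, 3, 4, 5, 6, 7, 7, 8]

N_eff = 8.7656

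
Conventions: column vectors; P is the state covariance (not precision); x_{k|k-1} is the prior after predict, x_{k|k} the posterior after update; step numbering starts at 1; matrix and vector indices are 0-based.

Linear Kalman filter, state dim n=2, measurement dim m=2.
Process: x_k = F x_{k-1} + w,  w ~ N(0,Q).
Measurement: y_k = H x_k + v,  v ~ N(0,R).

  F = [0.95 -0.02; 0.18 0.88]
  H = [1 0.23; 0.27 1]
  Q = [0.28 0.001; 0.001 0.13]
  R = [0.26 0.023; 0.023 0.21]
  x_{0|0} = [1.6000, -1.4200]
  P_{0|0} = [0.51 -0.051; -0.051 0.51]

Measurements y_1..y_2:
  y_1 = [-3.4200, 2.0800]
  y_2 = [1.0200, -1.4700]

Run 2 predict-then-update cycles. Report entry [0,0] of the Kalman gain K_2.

step 1: x^-=[1.5484, -0.9616]  P^-=[0.7424 0.0368; 0.0368 0.5253]  S=[1.0471 0.3833; 0.3833 0.8093]  K=[0.7377 -0.0563; -0.1108 0.7139]  nu=[-4.7472, 2.6235]  x^+=[-2.1012, 1.4374]  P^+=[0.2019 -0.0494; -0.0494 0.1607]
step 2: x^-=[-2.0249, 0.8867]  P^-=[0.4641 -0.0084; -0.0084 0.2453]  S=[0.7332 0.1958; 0.1958 0.4846]  K=[0.6344 -0.0151; -0.0767 0.5326]  nu=[2.8410, -1.8099]  x^+=[-0.1954, -0.2952]  P^+=[0.1727 -0.0352; -0.0352 0.1196]

K[0,0] = 0.6344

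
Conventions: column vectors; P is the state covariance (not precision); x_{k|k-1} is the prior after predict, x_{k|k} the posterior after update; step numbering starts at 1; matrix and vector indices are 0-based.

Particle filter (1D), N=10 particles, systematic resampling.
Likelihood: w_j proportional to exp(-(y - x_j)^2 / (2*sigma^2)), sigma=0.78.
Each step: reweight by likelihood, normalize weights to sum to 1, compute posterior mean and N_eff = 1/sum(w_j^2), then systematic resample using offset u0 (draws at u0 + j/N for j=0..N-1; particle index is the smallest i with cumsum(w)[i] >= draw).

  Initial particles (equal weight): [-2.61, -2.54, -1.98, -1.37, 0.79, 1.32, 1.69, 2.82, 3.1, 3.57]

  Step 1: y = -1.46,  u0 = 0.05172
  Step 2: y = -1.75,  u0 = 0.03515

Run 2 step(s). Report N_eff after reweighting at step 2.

N_eff = 9.6402

step 1: w=[0.1332, 0.1514, 0.3162, 0.3923, 0.0062, 0.0007, 0.0001, 0.0000, 0.0000, 0.0000]  mean=-1.8897  Neff=3.3951  idx=[0, 1, 1, 2, 2, 2, 3, 3, 3, 3]
step 2: w=[0.0667, 0.0733, 0.0733, 0.1172, 0.1172, 0.1172, 0.1087, 0.1087, 0.1087, 0.1087]  mean=-1.8388  Neff=9.6402  idx=[0, 1, 3, 4, 4, 5, 6, 7, 8, 9]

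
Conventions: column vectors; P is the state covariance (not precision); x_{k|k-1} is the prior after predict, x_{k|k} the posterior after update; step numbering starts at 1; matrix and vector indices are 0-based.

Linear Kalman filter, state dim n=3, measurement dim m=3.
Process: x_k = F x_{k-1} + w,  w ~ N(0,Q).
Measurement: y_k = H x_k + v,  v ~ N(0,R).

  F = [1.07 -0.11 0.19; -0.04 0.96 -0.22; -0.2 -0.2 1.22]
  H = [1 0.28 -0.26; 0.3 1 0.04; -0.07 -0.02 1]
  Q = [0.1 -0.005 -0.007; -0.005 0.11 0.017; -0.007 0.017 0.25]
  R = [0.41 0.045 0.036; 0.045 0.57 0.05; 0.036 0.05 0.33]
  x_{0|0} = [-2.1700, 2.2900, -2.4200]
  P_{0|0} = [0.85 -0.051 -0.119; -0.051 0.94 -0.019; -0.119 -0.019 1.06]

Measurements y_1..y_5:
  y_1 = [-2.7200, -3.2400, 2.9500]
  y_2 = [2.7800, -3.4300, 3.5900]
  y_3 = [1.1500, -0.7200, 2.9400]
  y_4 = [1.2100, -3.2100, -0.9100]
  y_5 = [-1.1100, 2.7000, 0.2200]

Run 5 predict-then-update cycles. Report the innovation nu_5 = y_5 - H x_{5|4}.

step 1: x^-=[-3.0336, 2.8176, -2.9764]  P^-=[1.0872 -0.2126 -0.0603; -0.2126 1.0388 -0.4543; -0.0603 -0.4543 1.9626]  S=[1.6898 0.5265 -0.7387; 0.5265 1.5445 -0.3708; -0.7387 -0.3708 2.3243]  K=[0.7274 -0.1395 0.1521; -0.1437 0.6343 -0.1425; -0.0359 -0.0431 0.8318]  nu=[-1.2492, -5.0285, 5.7704]  x^+=[-2.3633, -1.0147, 2.0850]  P^+=[0.3639 -0.1520 0.0918; -0.1520 0.3945 -0.0232; 0.0918 -0.0232 0.2770]
step 2: x^-=[-2.0210, -1.3383, 3.2193]  P^-=[0.6055 -0.2577 0.1376; -0.2577 0.5107 -0.1309; 0.1376 -0.1309 0.6470]  S=[0.9024 0.1109 -0.0645; 0.1109 0.9744 -0.0173; -0.0645 -0.0173 0.9654]  K=[0.5780 -0.1357 0.1401; -0.1546 0.4546 -0.1296; -0.0210 -0.0512 0.6606]  nu=[6.0127, -1.6142, 0.2024]  x^+=[1.7018, -3.0277, 3.3092]  P^+=[0.2942 -0.1357 0.0781; -0.1357 0.2876 -0.0294; 0.0781 -0.0294 0.2196]
step 3: x^-=[2.7828, -3.7027, 4.3024]  P^-=[0.5132 -0.2222 0.1174; -0.2222 0.4104 -0.1059; 0.1174 -0.1059 0.5654]  S=[0.8235 0.0890 -0.0511; 0.0890 0.8885 -0.0004; -0.0511 -0.0004 0.8852]  K=[0.5320 -0.1248 0.1277; -0.1472 0.3968 -0.1196; -0.0273 -0.0511 0.6302]  nu=[0.5226, 1.9757, -1.2417]  x^+=[2.6557, -2.8472, 3.4048]  P^+=[0.2706 -0.1248 0.0715; -0.1248 0.2521 -0.0286; 0.0715 -0.0286 0.2089]
step 4: x^-=[3.8017, -3.5886, 4.1921]  P^-=[0.4801 -0.2040 0.1086; -0.2040 0.3759 -0.0975; 0.1086 -0.0975 0.5509]  S=[0.8003 0.0875 -0.0521; 0.0875 0.8623 0.0048; -0.0521 0.0048 0.8715]  K=[0.5140 -0.1174 0.1221; -0.1402 0.3752 -0.1145; -0.0313 -0.0500 0.6240]  nu=[-0.4970, -0.9296, -4.9077]  x^+=[3.0562, -3.3056, 1.1916]  P^+=[0.2610 -0.1187 0.0688; -0.1187 0.2386 -0.0276; 0.0688 -0.0276 0.2066]
step 5: x^-=[3.8602, -3.5578, 1.5037]  P^-=[0.4663 -0.1949 0.1050; -0.1949 0.3623 -0.0942; 0.1050 -0.0942 0.5478]  S=[0.7916 0.0888 -0.0533; 0.0888 0.8532 0.0068; -0.0533 0.0068 0.8688]  K=[0.5063 -0.1132 0.1198; -0.1358 0.3667 -0.1123; -0.0331 -0.0493 0.6226]  nu=[-3.5830, 5.0396, -1.0846]  x^+=[1.3456, -1.1014, 0.6985]  P^+=[0.2568 -0.1155 0.0678; -0.1155 0.2330 -0.0270; 0.0678 -0.0270 0.2060]

innov = [-3.5830, 5.0396, -1.0846]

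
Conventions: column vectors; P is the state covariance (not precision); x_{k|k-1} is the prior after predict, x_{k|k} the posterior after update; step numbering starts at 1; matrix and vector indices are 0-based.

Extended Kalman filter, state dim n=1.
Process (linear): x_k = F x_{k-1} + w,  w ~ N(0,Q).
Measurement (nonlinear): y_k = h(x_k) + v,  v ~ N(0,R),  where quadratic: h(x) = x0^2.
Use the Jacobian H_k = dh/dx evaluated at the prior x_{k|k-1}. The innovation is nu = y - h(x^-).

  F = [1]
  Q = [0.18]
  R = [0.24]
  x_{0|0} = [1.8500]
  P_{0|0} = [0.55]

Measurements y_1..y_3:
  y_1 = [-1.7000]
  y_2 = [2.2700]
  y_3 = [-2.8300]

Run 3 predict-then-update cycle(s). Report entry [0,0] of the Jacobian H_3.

step 1: x^-=[1.8500]  P^-=[0.7300]  H_jac=[3.7000]  S=[10.2337]  K=[0.2639]  nu=[-5.1225]  x^+=[0.4980]  P^+=[0.0171]
step 2: x^-=[0.4980]  P^-=[0.1971]  H_jac=[0.9960]  S=[0.4356]  K=[0.4508]  nu=[2.0220]  x^+=[1.4095]  P^+=[0.1086]
step 3: x^-=[1.4095]  P^-=[0.2886]  H_jac=[2.8189]  S=[2.5335]  K=[0.3211]  nu=[-4.8166]  x^+=[-0.1373]  P^+=[0.0273]

H_jac[0,0] = 2.8189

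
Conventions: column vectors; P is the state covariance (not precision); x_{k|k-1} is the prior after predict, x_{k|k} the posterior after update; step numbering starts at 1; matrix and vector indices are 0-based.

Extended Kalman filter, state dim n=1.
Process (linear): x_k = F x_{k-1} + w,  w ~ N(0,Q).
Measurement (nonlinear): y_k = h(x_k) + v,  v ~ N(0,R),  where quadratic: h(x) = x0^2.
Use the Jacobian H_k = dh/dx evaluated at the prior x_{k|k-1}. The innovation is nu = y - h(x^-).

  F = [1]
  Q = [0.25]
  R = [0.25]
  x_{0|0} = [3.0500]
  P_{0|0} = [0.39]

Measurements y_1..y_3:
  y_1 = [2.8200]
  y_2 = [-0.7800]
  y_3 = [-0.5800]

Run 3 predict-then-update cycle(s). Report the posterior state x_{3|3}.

x_post = [0.2859]

step 1: x^-=[3.0500]  P^-=[0.6400]  H_jac=[6.1000]  S=[24.0644]  K=[0.1622]  nu=[-6.4825]  x^+=[1.9983]  P^+=[0.0066]
step 2: x^-=[1.9983]  P^-=[0.2566]  H_jac=[3.9967]  S=[4.3495]  K=[0.2358]  nu=[-4.7733]  x^+=[0.8727]  P^+=[0.0148]
step 3: x^-=[0.8727]  P^-=[0.2648]  H_jac=[1.7453]  S=[1.0565]  K=[0.4374]  nu=[-1.3415]  x^+=[0.2859]  P^+=[0.0627]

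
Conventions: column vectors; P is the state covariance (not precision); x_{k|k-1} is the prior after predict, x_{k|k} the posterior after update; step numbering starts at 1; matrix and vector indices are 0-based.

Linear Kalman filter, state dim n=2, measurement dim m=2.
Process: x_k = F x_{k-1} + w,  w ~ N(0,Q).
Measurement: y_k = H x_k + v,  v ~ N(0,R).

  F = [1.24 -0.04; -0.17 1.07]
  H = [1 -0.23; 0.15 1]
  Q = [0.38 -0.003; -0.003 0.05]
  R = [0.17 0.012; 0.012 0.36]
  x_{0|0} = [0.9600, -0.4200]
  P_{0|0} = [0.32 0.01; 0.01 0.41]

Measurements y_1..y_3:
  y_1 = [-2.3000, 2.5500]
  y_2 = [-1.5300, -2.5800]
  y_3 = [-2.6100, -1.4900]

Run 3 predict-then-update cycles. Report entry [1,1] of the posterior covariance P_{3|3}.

P_post[1,1] = 0.1309

step 1: x^-=[1.2072, -0.6126]  P^-=[0.8717 -0.0747; -0.0747 0.5250]  S=[1.1038 -0.0501; -0.0501 0.8822]  K=[0.8102 0.1096; -0.1510 0.5738]  nu=[-3.6481, 2.9815]  x^+=[-1.4219, 1.6492]  P^+=[0.1454 0.0274; 0.0274 0.2007]
step 2: x^-=[-1.8292, 2.0063]  P^-=[0.6011 -0.0057; -0.0057 0.2740]  S=[0.7882 0.0336; 0.0336 0.6458]  K=[0.7604 0.0912; -0.1055 0.4284]  nu=[0.7606, -4.3120]  x^+=[-1.6439, 0.0788]  P^+=[0.1353 0.0216; 0.0216 0.1497]
step 3: x^-=[-2.0416, 0.3637]  P^-=[0.5862 -0.0091; -0.0091 0.2175]  S=[0.7719 0.0412; 0.0412 0.5879]  K=[0.7578 0.0811; -0.0965 0.3743]  nu=[-0.4847, -1.5475]  x^+=[-2.5344, -0.1687]  P^+=[0.1340 0.0182; 0.0182 0.1309]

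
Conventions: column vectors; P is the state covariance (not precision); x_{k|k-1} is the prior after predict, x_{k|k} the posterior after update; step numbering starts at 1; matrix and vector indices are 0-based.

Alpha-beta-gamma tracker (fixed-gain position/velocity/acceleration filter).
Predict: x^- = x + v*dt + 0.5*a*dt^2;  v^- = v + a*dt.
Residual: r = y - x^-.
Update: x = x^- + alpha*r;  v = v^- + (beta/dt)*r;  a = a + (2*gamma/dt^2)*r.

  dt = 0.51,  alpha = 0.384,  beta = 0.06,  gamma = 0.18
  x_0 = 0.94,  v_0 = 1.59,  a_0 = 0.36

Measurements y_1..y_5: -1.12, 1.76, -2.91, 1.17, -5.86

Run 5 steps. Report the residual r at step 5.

step 1: x_pred=1.7977  r=-2.9177  x^+=0.6773  v^+=1.4303  a^+=-3.6784
step 2: x_pred=0.9284  r=0.8316  x^+=1.2477  v^+=-0.3478  a^+=-2.5274
step 3: x_pred=0.7417  r=-3.6517  x^+=-0.6606  v^+=-2.0664  a^+=-7.5816
step 4: x_pred=-2.7004  r=3.8704  x^+=-1.2142  v^+=-5.4777  a^+=-2.2247
step 5: x_pred=-4.2971  r=-1.5629  x^+=-4.8972  v^+=-6.7961  a^+=-4.3879

resid = -1.5629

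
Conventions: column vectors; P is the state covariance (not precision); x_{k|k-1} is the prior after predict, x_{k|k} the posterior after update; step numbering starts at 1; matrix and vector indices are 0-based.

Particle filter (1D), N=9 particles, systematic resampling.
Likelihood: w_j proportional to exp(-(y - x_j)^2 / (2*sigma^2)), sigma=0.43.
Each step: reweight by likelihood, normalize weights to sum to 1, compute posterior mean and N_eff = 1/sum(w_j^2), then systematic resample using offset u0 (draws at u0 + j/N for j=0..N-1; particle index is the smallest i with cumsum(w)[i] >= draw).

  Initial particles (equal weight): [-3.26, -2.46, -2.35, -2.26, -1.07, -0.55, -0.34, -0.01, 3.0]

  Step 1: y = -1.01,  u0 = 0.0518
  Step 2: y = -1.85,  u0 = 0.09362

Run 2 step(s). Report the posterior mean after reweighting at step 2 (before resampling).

post_mean = -1.0560

step 1: w=[0.0000, 0.0017, 0.0040, 0.0075, 0.5093, 0.2902, 0.1528, 0.0344, 0.0000]  mean=-0.7876  Neff=2.7157  idx=[4, 4, 4, 4, 4, 5, 5, 6, 6]
step 2: w=[0.1950, 0.1950, 0.1950, 0.1950, 0.1950, 0.0105, 0.0105, 0.0021, 0.0021]  mean=-1.0560  Neff=5.2553  idx=[0, 1, 1, 2, 2, 3, 3, 4, 5]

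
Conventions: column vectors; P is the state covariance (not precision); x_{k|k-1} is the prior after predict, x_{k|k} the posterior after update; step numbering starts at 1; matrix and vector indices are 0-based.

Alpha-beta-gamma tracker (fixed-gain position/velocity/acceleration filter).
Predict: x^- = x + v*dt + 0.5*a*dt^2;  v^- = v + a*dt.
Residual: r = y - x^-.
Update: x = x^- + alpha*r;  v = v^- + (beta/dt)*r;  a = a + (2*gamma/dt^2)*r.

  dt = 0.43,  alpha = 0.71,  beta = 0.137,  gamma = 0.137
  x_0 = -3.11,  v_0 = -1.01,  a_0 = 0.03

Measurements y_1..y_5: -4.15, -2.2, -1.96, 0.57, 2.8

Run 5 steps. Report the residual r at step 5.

resid = 0.8304

step 1: x_pred=-3.5415  r=-0.6085  x^+=-3.9735  v^+=-1.1910  a^+=-0.8717
step 2: x_pred=-4.5662  r=2.3662  x^+=-2.8862  v^+=-0.8119  a^+=2.6348
step 3: x_pred=-2.9917  r=1.0317  x^+=-2.2592  v^+=0.6498  a^+=4.1637
step 4: x_pred=-1.5949  r=2.1649  x^+=-0.0578  v^+=3.1299  a^+=7.3718
step 5: x_pred=1.9696  r=0.8304  x^+=2.5592  v^+=6.5644  a^+=8.6024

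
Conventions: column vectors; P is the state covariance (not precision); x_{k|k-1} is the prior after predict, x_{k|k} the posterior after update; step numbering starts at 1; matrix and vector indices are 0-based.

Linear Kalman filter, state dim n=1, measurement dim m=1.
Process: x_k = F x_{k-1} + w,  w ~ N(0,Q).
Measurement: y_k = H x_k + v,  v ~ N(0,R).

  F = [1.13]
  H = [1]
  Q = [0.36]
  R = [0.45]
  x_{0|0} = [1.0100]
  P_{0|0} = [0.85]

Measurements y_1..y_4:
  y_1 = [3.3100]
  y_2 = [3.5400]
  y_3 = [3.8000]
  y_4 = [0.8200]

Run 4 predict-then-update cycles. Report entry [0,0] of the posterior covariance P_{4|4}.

step 1: x^-=[1.1413]  P^-=[1.4454]  S=[1.8954]  K=[0.7626]  nu=[2.1687]  x^+=[2.7951]  P^+=[0.3432]
step 2: x^-=[3.1585]  P^-=[0.7982]  S=[1.2482]  K=[0.6395]  nu=[0.3815]  x^+=[3.4024]  P^+=[0.2878]
step 3: x^-=[3.8448]  P^-=[0.7274]  S=[1.1774]  K=[0.6178]  nu=[-0.0448]  x^+=[3.8171]  P^+=[0.2780]
step 4: x^-=[4.3133]  P^-=[0.7150]  S=[1.1650]  K=[0.6137]  nu=[-3.4933]  x^+=[2.1694]  P^+=[0.2762]

P_post[0,0] = 0.2762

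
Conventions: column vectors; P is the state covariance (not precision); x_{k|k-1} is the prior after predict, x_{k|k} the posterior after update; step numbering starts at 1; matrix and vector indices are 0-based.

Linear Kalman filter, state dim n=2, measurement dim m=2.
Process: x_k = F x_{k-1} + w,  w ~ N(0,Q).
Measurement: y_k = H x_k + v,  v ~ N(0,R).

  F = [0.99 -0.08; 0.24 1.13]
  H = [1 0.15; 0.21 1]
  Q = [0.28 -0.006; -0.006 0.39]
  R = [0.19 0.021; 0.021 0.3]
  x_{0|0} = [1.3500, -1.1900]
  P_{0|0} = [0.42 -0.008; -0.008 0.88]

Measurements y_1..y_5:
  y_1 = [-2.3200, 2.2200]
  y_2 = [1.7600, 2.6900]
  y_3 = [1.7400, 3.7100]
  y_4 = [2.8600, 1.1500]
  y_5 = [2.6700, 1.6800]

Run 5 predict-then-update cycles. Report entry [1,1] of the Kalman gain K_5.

step 1: x^-=[1.4317, -1.0207]  P^-=[0.6985 0.0054; 0.0054 1.5335]  S=[0.9247 0.4033; 0.4033 1.8666]  K=[0.7958 -0.0904; -0.1148 0.8470]  nu=[-3.5986, 2.9400]  x^+=[-1.6979, 1.8825]  P^+=[0.1558 -0.0431; -0.0431 0.2607]
step 2: x^-=[-1.8315, 1.7197]  P^-=[0.4412 -0.0400; -0.0400 0.7085]  S=[0.6351 0.1787; 0.1787 1.0112]  K=[0.7056 -0.0726; -0.0951 0.7092]  nu=[3.3336, 1.3549]  x^+=[0.4223, 2.3634]  P^+=[0.1379 -0.0359; -0.0359 0.2183]
step 3: x^-=[0.2290, 2.7720]  P^-=[0.4223 -0.0325; -0.0325 0.6572]  S=[0.6173 0.1748; 0.1748 0.9622]  K=[0.6954 -0.0679; -0.0888 0.6921]  nu=[1.0952, 0.8899]  x^+=[0.9302, 3.2906]  P^+=[0.1358 -0.0343; -0.0343 0.2130]
step 4: x^-=[0.6576, 3.9416]  P^-=[0.4199 -0.0307; -0.0307 0.6512]  S=[0.6154 0.1752; 0.1752 0.9568]  K=[0.6940 -0.0670; -0.0876 0.6899]  nu=[1.6111, -2.9297]  x^+=[1.9720, 1.7795]  P^+=[0.1355 -0.0340; -0.0340 0.2123]
step 5: x^-=[1.8099, 2.4841]  P^-=[0.4196 -0.0303; -0.0303 0.6504]  S=[0.6151 0.1754; 0.1754 0.9562]  K=[0.6938 -0.0668; -0.0873 0.6896]  nu=[0.4875, -1.1841]  x^+=[2.2273, 1.6249]  P^+=[0.1355 -0.0339; -0.0339 0.2122]

K[1,1] = 0.6896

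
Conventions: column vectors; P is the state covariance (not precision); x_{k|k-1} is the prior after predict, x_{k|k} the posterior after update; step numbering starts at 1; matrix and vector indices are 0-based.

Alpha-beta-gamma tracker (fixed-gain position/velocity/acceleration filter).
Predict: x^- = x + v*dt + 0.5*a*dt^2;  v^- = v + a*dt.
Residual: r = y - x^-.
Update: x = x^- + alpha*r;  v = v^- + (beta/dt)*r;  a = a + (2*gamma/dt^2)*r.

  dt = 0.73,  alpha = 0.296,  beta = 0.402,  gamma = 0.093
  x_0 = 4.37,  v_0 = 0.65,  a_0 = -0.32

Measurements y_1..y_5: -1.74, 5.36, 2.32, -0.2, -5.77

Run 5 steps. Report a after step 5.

step 1: x_pred=4.7592  r=-6.4992  x^+=2.8355  v^+=-3.1626  a^+=-2.5885
step 2: x_pred=-0.1630  r=5.5230  x^+=1.4718  v^+=-2.0108  a^+=-0.6608
step 3: x_pred=-0.1721  r=2.4921  x^+=0.5656  v^+=-1.1208  a^+=0.2091
step 4: x_pred=-0.1969  r=-0.0031  x^+=-0.1978  v^+=-0.9699  a^+=0.2080
step 5: x_pred=-0.8504  r=-4.9196  x^+=-2.3066  v^+=-3.5272  a^+=-1.5091

a_post = -1.5091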